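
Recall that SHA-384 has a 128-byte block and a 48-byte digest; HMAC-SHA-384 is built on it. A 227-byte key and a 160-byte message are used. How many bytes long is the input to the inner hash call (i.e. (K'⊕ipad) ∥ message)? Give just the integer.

Key is 227 > 128 bytes, so it is hashed to 48 bytes then zero-padded to 128: |K'| = 128.
Inner input = (K'⊕ipad) ∥ m → 128 + 160 = 288 bytes.

288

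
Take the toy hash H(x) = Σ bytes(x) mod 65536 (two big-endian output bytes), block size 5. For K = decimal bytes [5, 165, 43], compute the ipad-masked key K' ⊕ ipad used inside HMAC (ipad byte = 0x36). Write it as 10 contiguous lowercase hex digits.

33931d3636

Key decimal bytes [5, 165, 43] = 05 a5 2b is 3 bytes ≤ B = 5; zero-pad to 5 bytes: K' = 05 a5 2b 00 00.
XOR each byte with 0x36: 05⊕36=33, a5⊕36=93, 2b⊕36=1d, 00⊕36=36, 00⊕36=36.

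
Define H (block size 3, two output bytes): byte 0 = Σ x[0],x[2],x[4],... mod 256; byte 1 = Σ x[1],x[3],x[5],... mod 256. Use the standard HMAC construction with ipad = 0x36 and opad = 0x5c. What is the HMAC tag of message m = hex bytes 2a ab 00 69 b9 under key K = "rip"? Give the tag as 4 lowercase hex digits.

Key "rip" = 72 69 70 is exactly B = 3 bytes: K' = 72 69 70.
K' ⊕ ipad = 44 5f 46.  K' ⊕ opad = 2e 35 2c.
Inner input = (K'⊕ipad) ∥ m = 44 5f 46 ∥ 2a ab 00 69 b9.
Inner hash: even-index sum = 414 mod 256 = 158; odd-index sum = 322 mod 256 = 66 → 9e 42.
Outer input = (K'⊕opad) ∥ inner = 2e 35 2c ∥ 9e 42.
Outer hash (tag): even-index sum = 156 mod 256 = 156; odd-index sum = 211 mod 256 = 211 → 9c d3.

9cd3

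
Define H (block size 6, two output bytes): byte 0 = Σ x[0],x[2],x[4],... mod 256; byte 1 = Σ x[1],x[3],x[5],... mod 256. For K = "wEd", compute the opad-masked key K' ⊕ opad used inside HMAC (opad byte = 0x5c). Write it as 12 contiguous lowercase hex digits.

Key "wEd" = 77 45 64 is 3 bytes ≤ B = 6; zero-pad to 6 bytes: K' = 77 45 64 00 00 00.
XOR each byte with 0x5c: 77⊕5c=2b, 45⊕5c=19, 64⊕5c=38, 00⊕5c=5c, 00⊕5c=5c, 00⊕5c=5c.

2b19385c5c5c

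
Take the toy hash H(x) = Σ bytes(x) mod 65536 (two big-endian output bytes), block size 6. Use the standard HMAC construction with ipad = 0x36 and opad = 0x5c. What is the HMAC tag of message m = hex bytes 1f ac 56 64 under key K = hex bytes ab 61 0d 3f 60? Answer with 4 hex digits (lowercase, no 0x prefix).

02cc

Key hex bytes ab 61 0d 3f 60 is 5 bytes ≤ B = 6; zero-pad to 6 bytes: K' = ab 61 0d 3f 60 00.
K' ⊕ ipad = 9d 57 3b 09 56 36.  K' ⊕ opad = f7 3d 51 63 3c 5c.
Inner input = (K'⊕ipad) ∥ m = 9d 57 3b 09 56 36 ∥ 1f ac 56 64.
Inner hash: sum = 157+87+59+9+86+54+31+172+86+100 = 841 → 03 49.
Outer input = (K'⊕opad) ∥ inner = f7 3d 51 63 3c 5c ∥ 03 49.
Outer hash (tag): sum = 247+61+81+99+60+92+3+73 = 716 → 02 cc.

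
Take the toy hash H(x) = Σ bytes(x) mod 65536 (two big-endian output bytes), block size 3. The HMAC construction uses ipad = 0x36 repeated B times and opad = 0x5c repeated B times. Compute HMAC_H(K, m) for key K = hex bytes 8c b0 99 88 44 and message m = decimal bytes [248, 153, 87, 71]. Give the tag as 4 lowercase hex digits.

01ea

Key hex bytes 8c b0 99 88 44 is 5 bytes > B = 3, so hash it first: H(key) = 02 a1, then zero-pad to 3 bytes: K' = 02 a1 00.
K' ⊕ ipad = 34 97 36.  K' ⊕ opad = 5e fd 5c.
Inner input = (K'⊕ipad) ∥ m = 34 97 36 ∥ f8 99 57 47.
Inner hash: sum = 52+151+54+248+153+87+71 = 816 → 03 30.
Outer input = (K'⊕opad) ∥ inner = 5e fd 5c ∥ 03 30.
Outer hash (tag): sum = 94+253+92+3+48 = 490 → 01 ea.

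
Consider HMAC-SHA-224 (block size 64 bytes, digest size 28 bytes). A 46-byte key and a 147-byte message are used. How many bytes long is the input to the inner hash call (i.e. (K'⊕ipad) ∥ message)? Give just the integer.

211

Key is 46 ≤ 64 bytes, zero-padded: |K'| = 64.
Inner input = (K'⊕ipad) ∥ m → 64 + 147 = 211 bytes.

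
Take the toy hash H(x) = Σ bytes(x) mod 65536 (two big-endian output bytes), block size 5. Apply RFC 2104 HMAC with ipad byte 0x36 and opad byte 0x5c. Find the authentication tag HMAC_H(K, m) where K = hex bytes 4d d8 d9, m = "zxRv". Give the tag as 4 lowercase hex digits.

0254

Key hex bytes 4d d8 d9 is 3 bytes ≤ B = 5; zero-pad to 5 bytes: K' = 4d d8 d9 00 00.
K' ⊕ ipad = 7b ee ef 36 36.  K' ⊕ opad = 11 84 85 5c 5c.
Inner input = (K'⊕ipad) ∥ m = 7b ee ef 36 36 ∥ 7a 78 52 76.
Inner hash: sum = 123+238+239+54+54+122+120+82+118 = 1150 → 04 7e.
Outer input = (K'⊕opad) ∥ inner = 11 84 85 5c 5c ∥ 04 7e.
Outer hash (tag): sum = 17+132+133+92+92+4+126 = 596 → 02 54.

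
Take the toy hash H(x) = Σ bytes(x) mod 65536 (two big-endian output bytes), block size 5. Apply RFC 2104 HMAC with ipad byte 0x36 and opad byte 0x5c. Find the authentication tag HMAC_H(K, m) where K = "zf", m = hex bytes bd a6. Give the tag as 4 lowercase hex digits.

Key "zf" = 7a 66 is 2 bytes ≤ B = 5; zero-pad to 5 bytes: K' = 7a 66 00 00 00.
K' ⊕ ipad = 4c 50 36 36 36.  K' ⊕ opad = 26 3a 5c 5c 5c.
Inner input = (K'⊕ipad) ∥ m = 4c 50 36 36 36 ∥ bd a6.
Inner hash: sum = 76+80+54+54+54+189+166 = 673 → 02 a1.
Outer input = (K'⊕opad) ∥ inner = 26 3a 5c 5c 5c ∥ 02 a1.
Outer hash (tag): sum = 38+58+92+92+92+2+161 = 535 → 02 17.

0217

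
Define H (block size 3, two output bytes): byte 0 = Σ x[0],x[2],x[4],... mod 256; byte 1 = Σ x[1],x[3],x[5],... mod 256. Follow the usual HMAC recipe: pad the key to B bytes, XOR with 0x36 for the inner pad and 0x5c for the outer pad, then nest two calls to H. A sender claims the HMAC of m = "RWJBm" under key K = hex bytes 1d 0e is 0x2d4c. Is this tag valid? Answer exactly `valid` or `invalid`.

invalid

Key hex bytes 1d 0e is 2 bytes ≤ B = 3; zero-pad to 3 bytes: K' = 1d 0e 00.
K' ⊕ ipad = 2b 38 36; K' ⊕ opad = 41 52 5c.
Inner hash: even-index sum = 250 mod 256 = 250; odd-index sum = 321 mod 256 = 65 → fa 41.
Outer hash (recomputed tag): even-index sum = 222 mod 256 = 222; odd-index sum = 332 mod 256 = 76 → de 4c.
Recomputed tag = de4c; claimed = 2d4c → mismatch.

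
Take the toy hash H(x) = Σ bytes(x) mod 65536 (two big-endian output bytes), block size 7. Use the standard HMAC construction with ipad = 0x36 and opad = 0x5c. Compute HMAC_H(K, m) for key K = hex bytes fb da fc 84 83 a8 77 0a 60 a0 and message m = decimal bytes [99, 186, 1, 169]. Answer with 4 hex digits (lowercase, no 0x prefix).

Key hex bytes fb da fc 84 83 a8 77 0a 60 a0 is 10 bytes > B = 7, so hash it first: H(key) = 06 01, then zero-pad to 7 bytes: K' = 06 01 00 00 00 00 00.
K' ⊕ ipad = 30 37 36 36 36 36 36.  K' ⊕ opad = 5a 5d 5c 5c 5c 5c 5c.
Inner input = (K'⊕ipad) ∥ m = 30 37 36 36 36 36 36 ∥ 63 ba 01 a9.
Inner hash: sum = 48+55+54+54+54+54+54+99+186+1+169 = 828 → 03 3c.
Outer input = (K'⊕opad) ∥ inner = 5a 5d 5c 5c 5c 5c 5c ∥ 03 3c.
Outer hash (tag): sum = 90+93+92+92+92+92+92+3+60 = 706 → 02 c2.

02c2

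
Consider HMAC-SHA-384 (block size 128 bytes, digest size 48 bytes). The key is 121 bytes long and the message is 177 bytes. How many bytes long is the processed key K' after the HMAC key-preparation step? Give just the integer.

128

Key is 121 ≤ 128 bytes, zero-padded: |K'| = 128.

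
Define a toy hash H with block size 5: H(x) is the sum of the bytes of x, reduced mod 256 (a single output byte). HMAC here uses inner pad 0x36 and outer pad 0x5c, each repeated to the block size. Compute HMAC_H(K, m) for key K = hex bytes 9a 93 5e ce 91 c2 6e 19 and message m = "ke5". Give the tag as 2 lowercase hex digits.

Key hex bytes 9a 93 5e ce 91 c2 6e 19 is 8 bytes > B = 5, so hash it first: H(key) = 33, then zero-pad to 5 bytes: K' = 33 00 00 00 00.
K' ⊕ ipad = 05 36 36 36 36.  K' ⊕ opad = 6f 5c 5c 5c 5c.
Inner input = (K'⊕ipad) ∥ m = 05 36 36 36 36 ∥ 6b 65 35.
Inner hash: sum = 5+54+54+54+54+107+101+53 = 482; mod 256 = 226 → e2.
Outer input = (K'⊕opad) ∥ inner = 6f 5c 5c 5c 5c ∥ e2.
Outer hash (tag): sum = 111+92+92+92+92+226 = 705; mod 256 = 193 → c1.

c1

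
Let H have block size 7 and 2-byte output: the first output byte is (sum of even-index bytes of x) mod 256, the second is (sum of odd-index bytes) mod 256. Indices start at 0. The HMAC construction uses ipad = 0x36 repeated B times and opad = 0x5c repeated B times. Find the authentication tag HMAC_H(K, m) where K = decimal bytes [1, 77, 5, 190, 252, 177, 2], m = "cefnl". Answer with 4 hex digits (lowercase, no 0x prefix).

731b

Key decimal bytes [1, 77, 5, 190, 252, 177, 2] = 01 4d 05 be fc b1 02 is exactly B = 7 bytes: K' = 01 4d 05 be fc b1 02.
K' ⊕ ipad = 37 7b 33 88 ca 87 34.  K' ⊕ opad = 5d 11 59 e2 a0 ed 5e.
Inner input = (K'⊕ipad) ∥ m = 37 7b 33 88 ca 87 34 ∥ 63 65 66 6e 6c.
Inner hash: even-index sum = 571 mod 256 = 59; odd-index sum = 703 mod 256 = 191 → 3b bf.
Outer input = (K'⊕opad) ∥ inner = 5d 11 59 e2 a0 ed 5e ∥ 3b bf.
Outer hash (tag): even-index sum = 627 mod 256 = 115; odd-index sum = 539 mod 256 = 27 → 73 1b.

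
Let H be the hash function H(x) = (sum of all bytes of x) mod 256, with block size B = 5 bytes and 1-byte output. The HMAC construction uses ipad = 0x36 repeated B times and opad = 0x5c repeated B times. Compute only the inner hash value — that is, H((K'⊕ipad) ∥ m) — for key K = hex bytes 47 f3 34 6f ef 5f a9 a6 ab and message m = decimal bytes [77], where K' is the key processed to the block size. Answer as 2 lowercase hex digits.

38

Key hex bytes 47 f3 34 6f ef 5f a9 a6 ab is 9 bytes > B = 5, so hash it first: H(key) = 25, then zero-pad to 5 bytes: K' = 25 00 00 00 00.
K' ⊕ ipad = 13 36 36 36 36.
Inner input = 13 36 36 36 36 ∥ 4d.
Inner hash: sum = 19+54+54+54+54+77 = 312; mod 256 = 56 → 38.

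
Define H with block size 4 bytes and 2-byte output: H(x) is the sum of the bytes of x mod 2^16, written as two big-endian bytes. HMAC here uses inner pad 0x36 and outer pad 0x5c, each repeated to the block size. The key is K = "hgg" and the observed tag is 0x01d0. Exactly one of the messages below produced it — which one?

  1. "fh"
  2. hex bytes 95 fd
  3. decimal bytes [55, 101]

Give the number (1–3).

Key "hgg" = 68 67 67 is 3 bytes ≤ B = 4; zero-pad to 4 bytes: K' = 68 67 67 00.
K' ⊕ ipad = 5e 51 51 36; K' ⊕ opad = 34 3b 3b 5c.
m1: inner = H(5e 51 51 36 66 68) = 02 04; tag = H(34 3b 3b 5c 02 04) = 010c
m2: inner = H(5e 51 51 36 95 fd) = 02 c8; tag = H(34 3b 3b 5c 02 c8) = 01d0 ← matches
m3: inner = H(5e 51 51 36 37 65) = 01 d2; tag = H(34 3b 3b 5c 01 d2) = 01d9

2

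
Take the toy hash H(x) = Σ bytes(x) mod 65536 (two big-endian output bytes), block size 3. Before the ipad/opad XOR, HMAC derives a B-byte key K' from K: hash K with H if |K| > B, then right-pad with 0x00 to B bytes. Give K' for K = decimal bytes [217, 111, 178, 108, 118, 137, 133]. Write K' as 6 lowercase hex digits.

03ea00

|K| = 7 > B = 3, so first hash the key.
H(K): sum = 217+111+178+108+118+137+133 = 1002 → 03 ea.
Zero-pad H(K) = 03 ea to 3 bytes: K' = 03 ea 00.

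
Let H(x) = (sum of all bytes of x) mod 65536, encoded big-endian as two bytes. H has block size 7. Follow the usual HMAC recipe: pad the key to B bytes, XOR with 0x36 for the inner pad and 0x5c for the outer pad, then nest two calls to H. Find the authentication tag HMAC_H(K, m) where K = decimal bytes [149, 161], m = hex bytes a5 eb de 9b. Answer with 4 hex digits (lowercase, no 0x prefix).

03e8

Key decimal bytes [149, 161] = 95 a1 is 2 bytes ≤ B = 7; zero-pad to 7 bytes: K' = 95 a1 00 00 00 00 00.
K' ⊕ ipad = a3 97 36 36 36 36 36.  K' ⊕ opad = c9 fd 5c 5c 5c 5c 5c.
Inner input = (K'⊕ipad) ∥ m = a3 97 36 36 36 36 36 ∥ a5 eb de 9b.
Inner hash: sum = 163+151+54+54+54+54+54+165+235+222+155 = 1361 → 05 51.
Outer input = (K'⊕opad) ∥ inner = c9 fd 5c 5c 5c 5c 5c ∥ 05 51.
Outer hash (tag): sum = 201+253+92+92+92+92+92+5+81 = 1000 → 03 e8.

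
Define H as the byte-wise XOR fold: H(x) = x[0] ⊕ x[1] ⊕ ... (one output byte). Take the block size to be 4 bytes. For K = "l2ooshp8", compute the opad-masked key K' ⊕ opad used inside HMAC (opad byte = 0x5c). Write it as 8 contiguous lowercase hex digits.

515c5c5c

Key "l2ooshp8" = 6c 32 6f 6f 73 68 70 38 is 8 bytes > B = 4, so hash it first: H(key) = 0d, then zero-pad to 4 bytes: K' = 0d 00 00 00.
XOR each byte with 0x5c: 0d⊕5c=51, 00⊕5c=5c, 00⊕5c=5c, 00⊕5c=5c.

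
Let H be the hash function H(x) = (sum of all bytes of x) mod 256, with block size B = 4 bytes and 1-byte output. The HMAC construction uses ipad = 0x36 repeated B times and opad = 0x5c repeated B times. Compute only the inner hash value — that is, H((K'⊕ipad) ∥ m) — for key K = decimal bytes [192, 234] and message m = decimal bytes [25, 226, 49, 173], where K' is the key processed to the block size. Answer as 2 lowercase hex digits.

17

Key decimal bytes [192, 234] = c0 ea is 2 bytes ≤ B = 4; zero-pad to 4 bytes: K' = c0 ea 00 00.
K' ⊕ ipad = f6 dc 36 36.
Inner input = f6 dc 36 36 ∥ 19 e2 31 ad.
Inner hash: sum = 246+220+54+54+25+226+49+173 = 1047; mod 256 = 23 → 17.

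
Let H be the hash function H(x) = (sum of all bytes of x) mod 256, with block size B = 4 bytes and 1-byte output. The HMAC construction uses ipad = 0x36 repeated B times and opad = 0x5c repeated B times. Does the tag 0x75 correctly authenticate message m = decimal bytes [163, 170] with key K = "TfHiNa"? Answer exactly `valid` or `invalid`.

valid

Key "TfHiNa" = 54 66 48 69 4e 61 is 6 bytes > B = 4, so hash it first: H(key) = 1a, then zero-pad to 4 bytes: K' = 1a 00 00 00.
K' ⊕ ipad = 2c 36 36 36; K' ⊕ opad = 46 5c 5c 5c.
Inner hash: sum = 44+54+54+54+163+170 = 539; mod 256 = 27 → 1b.
Outer hash (recomputed tag): sum = 70+92+92+92+27 = 373; mod 256 = 117 → 75.
Recomputed tag = 75; claimed = 75 → match.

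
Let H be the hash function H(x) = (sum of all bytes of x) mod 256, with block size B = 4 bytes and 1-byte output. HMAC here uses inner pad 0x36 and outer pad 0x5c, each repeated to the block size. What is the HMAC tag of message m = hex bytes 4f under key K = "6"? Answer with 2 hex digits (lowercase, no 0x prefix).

6f

Key "6" = 36 is 1 byte ≤ B = 4; zero-pad to 4 bytes: K' = 36 00 00 00.
K' ⊕ ipad = 00 36 36 36.  K' ⊕ opad = 6a 5c 5c 5c.
Inner input = (K'⊕ipad) ∥ m = 00 36 36 36 ∥ 4f.
Inner hash: sum = 0+54+54+54+79 = 241 → f1.
Outer input = (K'⊕opad) ∥ inner = 6a 5c 5c 5c ∥ f1.
Outer hash (tag): sum = 106+92+92+92+241 = 623; mod 256 = 111 → 6f.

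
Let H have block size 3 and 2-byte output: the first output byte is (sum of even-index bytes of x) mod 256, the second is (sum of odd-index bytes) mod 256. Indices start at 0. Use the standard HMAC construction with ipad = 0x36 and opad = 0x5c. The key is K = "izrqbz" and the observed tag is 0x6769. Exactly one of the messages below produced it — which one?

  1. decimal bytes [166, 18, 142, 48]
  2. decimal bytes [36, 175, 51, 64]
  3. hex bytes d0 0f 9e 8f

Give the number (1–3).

Key "izrqbz" = 69 7a 72 71 62 7a is 6 bytes > B = 3, so hash it first: H(key) = 3d 65, then zero-pad to 3 bytes: K' = 3d 65 00.
K' ⊕ ipad = 0b 53 36; K' ⊕ opad = 61 39 5c.
m1: inner = H(0b 53 36 a6 12 8e 30) = 83 87; tag = H(61 39 5c 83 87) = 44bc
m2: inner = H(0b 53 36 24 af 33 40) = 30 aa; tag = H(61 39 5c 30 aa) = 6769 ← matches
m3: inner = H(0b 53 36 d0 0f 9e 8f) = df c1; tag = H(61 39 5c df c1) = 7e18

2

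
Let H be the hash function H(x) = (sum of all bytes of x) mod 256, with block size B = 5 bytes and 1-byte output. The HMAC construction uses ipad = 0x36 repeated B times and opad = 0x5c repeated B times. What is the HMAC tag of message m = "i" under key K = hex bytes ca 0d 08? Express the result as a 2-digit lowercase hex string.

Key hex bytes ca 0d 08 is 3 bytes ≤ B = 5; zero-pad to 5 bytes: K' = ca 0d 08 00 00.
K' ⊕ ipad = fc 3b 3e 36 36.  K' ⊕ opad = 96 51 54 5c 5c.
Inner input = (K'⊕ipad) ∥ m = fc 3b 3e 36 36 ∥ 69.
Inner hash: sum = 252+59+62+54+54+105 = 586; mod 256 = 74 → 4a.
Outer input = (K'⊕opad) ∥ inner = 96 51 54 5c 5c ∥ 4a.
Outer hash (tag): sum = 150+81+84+92+92+74 = 573; mod 256 = 61 → 3d.

3d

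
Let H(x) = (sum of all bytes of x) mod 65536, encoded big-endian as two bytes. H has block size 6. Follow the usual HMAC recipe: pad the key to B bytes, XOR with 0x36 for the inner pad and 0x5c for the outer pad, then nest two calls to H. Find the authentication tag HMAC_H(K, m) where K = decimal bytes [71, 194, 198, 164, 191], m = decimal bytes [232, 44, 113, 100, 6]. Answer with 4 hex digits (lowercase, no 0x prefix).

0424

Key decimal bytes [71, 194, 198, 164, 191] = 47 c2 c6 a4 bf is 5 bytes ≤ B = 6; zero-pad to 6 bytes: K' = 47 c2 c6 a4 bf 00.
K' ⊕ ipad = 71 f4 f0 92 89 36.  K' ⊕ opad = 1b 9e 9a f8 e3 5c.
Inner input = (K'⊕ipad) ∥ m = 71 f4 f0 92 89 36 ∥ e8 2c 71 64 06.
Inner hash: sum = 113+244+240+146+137+54+232+44+113+100+6 = 1429 → 05 95.
Outer input = (K'⊕opad) ∥ inner = 1b 9e 9a f8 e3 5c ∥ 05 95.
Outer hash (tag): sum = 27+158+154+248+227+92+5+149 = 1060 → 04 24.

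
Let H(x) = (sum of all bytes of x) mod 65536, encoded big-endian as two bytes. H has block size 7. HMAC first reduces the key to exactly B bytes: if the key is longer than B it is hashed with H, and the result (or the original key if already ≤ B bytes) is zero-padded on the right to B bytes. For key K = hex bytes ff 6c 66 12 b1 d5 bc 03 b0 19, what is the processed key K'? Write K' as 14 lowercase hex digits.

|K| = 10 > B = 7, so first hash the key.
H(K): sum = 255+108+102+18+177+213+188+3+176+25 = 1265 → 04 f1.
Zero-pad H(K) = 04 f1 to 7 bytes: K' = 04 f1 00 00 00 00 00.

04f10000000000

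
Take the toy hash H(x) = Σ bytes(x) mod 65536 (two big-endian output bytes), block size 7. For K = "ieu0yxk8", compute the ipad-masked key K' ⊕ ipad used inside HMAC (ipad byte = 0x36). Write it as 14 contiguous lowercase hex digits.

35313636363636

Key "ieu0yxk8" = 69 65 75 30 79 78 6b 38 is 8 bytes > B = 7, so hash it first: H(key) = 03 07, then zero-pad to 7 bytes: K' = 03 07 00 00 00 00 00.
XOR each byte with 0x36: 03⊕36=35, 07⊕36=31, 00⊕36=36, 00⊕36=36, 00⊕36=36, 00⊕36=36, 00⊕36=36.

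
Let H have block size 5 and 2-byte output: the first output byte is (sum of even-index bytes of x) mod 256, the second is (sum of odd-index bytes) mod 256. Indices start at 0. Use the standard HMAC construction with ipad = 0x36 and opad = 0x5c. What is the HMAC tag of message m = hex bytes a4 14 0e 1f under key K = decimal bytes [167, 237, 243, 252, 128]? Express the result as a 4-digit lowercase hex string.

dd90

Key decimal bytes [167, 237, 243, 252, 128] = a7 ed f3 fc 80 is exactly B = 5 bytes: K' = a7 ed f3 fc 80.
K' ⊕ ipad = 91 db c5 ca b6.  K' ⊕ opad = fb b1 af a0 dc.
Inner input = (K'⊕ipad) ∥ m = 91 db c5 ca b6 ∥ a4 14 0e 1f.
Inner hash: even-index sum = 575 mod 256 = 63; odd-index sum = 599 mod 256 = 87 → 3f 57.
Outer input = (K'⊕opad) ∥ inner = fb b1 af a0 dc ∥ 3f 57.
Outer hash (tag): even-index sum = 733 mod 256 = 221; odd-index sum = 400 mod 256 = 144 → dd 90.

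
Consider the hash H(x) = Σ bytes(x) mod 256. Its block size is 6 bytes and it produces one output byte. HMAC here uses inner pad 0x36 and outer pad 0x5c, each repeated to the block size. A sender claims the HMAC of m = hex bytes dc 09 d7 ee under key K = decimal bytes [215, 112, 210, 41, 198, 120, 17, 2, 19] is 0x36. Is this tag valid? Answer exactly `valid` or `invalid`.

invalid

Key decimal bytes [215, 112, 210, 41, 198, 120, 17, 2, 19] = d7 70 d2 29 c6 78 11 02 13 is 9 bytes > B = 6, so hash it first: H(key) = a6, then zero-pad to 6 bytes: K' = a6 00 00 00 00 00.
K' ⊕ ipad = 90 36 36 36 36 36; K' ⊕ opad = fa 5c 5c 5c 5c 5c.
Inner hash: sum = 144+54+54+54+54+54+220+9+215+238 = 1096; mod 256 = 72 → 48.
Outer hash (recomputed tag): sum = 250+92+92+92+92+92+72 = 782; mod 256 = 14 → 0e.
Recomputed tag = 0e; claimed = 36 → mismatch.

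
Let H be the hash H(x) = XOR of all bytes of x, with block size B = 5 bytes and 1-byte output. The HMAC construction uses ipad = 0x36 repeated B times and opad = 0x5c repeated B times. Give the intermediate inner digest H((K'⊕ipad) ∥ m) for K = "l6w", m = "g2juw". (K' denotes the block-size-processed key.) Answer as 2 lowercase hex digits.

Key "l6w" = 6c 36 77 is 3 bytes ≤ B = 5; zero-pad to 5 bytes: K' = 6c 36 77 00 00.
K' ⊕ ipad = 5a 00 41 36 36.
Inner input = 5a 00 41 36 36 ∥ 67 32 6a 75 77.
Inner hash: XOR 5a⊕00⊕41⊕36⊕36⊕67⊕32⊕6a⊕75⊕77 = 26.

26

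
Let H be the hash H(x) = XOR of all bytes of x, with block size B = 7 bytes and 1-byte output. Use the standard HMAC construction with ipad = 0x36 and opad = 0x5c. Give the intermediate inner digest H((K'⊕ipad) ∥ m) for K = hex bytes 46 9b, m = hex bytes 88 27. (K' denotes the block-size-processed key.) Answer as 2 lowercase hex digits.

44

Key hex bytes 46 9b is 2 bytes ≤ B = 7; zero-pad to 7 bytes: K' = 46 9b 00 00 00 00 00.
K' ⊕ ipad = 70 ad 36 36 36 36 36.
Inner input = 70 ad 36 36 36 36 36 ∥ 88 27.
Inner hash: XOR 70⊕ad⊕36⊕36⊕36⊕36⊕36⊕88⊕27 = 44.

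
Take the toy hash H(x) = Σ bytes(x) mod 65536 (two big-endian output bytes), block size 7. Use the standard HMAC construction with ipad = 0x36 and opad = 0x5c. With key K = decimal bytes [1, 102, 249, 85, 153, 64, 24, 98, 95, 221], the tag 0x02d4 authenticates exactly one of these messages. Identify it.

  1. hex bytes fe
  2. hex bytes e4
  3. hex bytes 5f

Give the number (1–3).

Key decimal bytes [1, 102, 249, 85, 153, 64, 24, 98, 95, 221] = 01 66 f9 55 99 40 18 62 5f dd is 10 bytes > B = 7, so hash it first: H(key) = 04 44, then zero-pad to 7 bytes: K' = 04 44 00 00 00 00 00.
K' ⊕ ipad = 32 72 36 36 36 36 36; K' ⊕ opad = 58 18 5c 5c 5c 5c 5c.
m1: inner = H(32 72 36 36 36 36 36 fe) = 02 b0; tag = H(58 18 5c 5c 5c 5c 5c 02 b0) = 02ee
m2: inner = H(32 72 36 36 36 36 36 e4) = 02 96; tag = H(58 18 5c 5c 5c 5c 5c 02 96) = 02d4 ← matches
m3: inner = H(32 72 36 36 36 36 36 5f) = 02 11; tag = H(58 18 5c 5c 5c 5c 5c 02 11) = 024f

2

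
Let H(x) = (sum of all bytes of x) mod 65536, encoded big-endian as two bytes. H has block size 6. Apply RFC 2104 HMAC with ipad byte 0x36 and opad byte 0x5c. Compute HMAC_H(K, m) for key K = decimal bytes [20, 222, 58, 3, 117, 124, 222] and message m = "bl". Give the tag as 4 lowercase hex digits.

0314

Key decimal bytes [20, 222, 58, 3, 117, 124, 222] = 14 de 3a 03 75 7c de is 7 bytes > B = 6, so hash it first: H(key) = 02 fe, then zero-pad to 6 bytes: K' = 02 fe 00 00 00 00.
K' ⊕ ipad = 34 c8 36 36 36 36.  K' ⊕ opad = 5e a2 5c 5c 5c 5c.
Inner input = (K'⊕ipad) ∥ m = 34 c8 36 36 36 36 ∥ 62 6c.
Inner hash: sum = 52+200+54+54+54+54+98+108 = 674 → 02 a2.
Outer input = (K'⊕opad) ∥ inner = 5e a2 5c 5c 5c 5c ∥ 02 a2.
Outer hash (tag): sum = 94+162+92+92+92+92+2+162 = 788 → 03 14.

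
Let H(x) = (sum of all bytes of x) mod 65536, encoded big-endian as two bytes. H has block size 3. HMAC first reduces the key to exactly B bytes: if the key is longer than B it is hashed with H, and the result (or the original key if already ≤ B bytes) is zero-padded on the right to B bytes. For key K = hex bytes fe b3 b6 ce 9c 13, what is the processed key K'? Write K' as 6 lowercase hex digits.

|K| = 6 > B = 3, so first hash the key.
H(K): sum = 254+179+182+206+156+19 = 996 → 03 e4.
Zero-pad H(K) = 03 e4 to 3 bytes: K' = 03 e4 00.

03e400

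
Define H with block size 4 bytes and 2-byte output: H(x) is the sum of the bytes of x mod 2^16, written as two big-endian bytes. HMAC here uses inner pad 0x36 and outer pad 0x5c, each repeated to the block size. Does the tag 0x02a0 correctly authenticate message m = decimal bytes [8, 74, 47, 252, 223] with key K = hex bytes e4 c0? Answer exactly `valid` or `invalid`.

valid

Key hex bytes e4 c0 is 2 bytes ≤ B = 4; zero-pad to 4 bytes: K' = e4 c0 00 00.
K' ⊕ ipad = d2 f6 36 36; K' ⊕ opad = b8 9c 5c 5c.
Inner hash: sum = 210+246+54+54+8+74+47+252+223 = 1168 → 04 90.
Outer hash (recomputed tag): sum = 184+156+92+92+4+144 = 672 → 02 a0.
Recomputed tag = 02a0; claimed = 02a0 → match.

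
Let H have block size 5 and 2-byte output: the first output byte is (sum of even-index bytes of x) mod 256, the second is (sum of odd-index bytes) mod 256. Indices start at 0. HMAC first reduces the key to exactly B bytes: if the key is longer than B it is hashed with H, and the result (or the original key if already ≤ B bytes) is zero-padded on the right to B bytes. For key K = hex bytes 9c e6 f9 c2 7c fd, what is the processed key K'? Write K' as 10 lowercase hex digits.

|K| = 6 > B = 5, so first hash the key.
H(K): even-index sum = 529 mod 256 = 17; odd-index sum = 677 mod 256 = 165 → 11 a5.
Zero-pad H(K) = 11 a5 to 5 bytes: K' = 11 a5 00 00 00.

11a5000000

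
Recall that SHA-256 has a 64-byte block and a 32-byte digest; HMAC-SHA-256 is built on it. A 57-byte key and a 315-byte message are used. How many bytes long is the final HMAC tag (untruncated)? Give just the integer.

32

The tag is one SHA-256 digest: 32 bytes.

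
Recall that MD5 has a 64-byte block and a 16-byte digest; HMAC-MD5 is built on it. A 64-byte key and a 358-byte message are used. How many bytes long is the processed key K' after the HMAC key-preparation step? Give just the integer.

64

Key is 64 ≤ 64 bytes, zero-padded: |K'| = 64.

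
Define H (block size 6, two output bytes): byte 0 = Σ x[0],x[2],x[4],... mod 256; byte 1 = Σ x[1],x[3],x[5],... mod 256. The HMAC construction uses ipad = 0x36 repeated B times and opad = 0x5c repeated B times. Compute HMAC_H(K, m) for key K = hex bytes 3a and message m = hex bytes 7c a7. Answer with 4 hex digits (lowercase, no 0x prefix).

125d

Key hex bytes 3a is 1 byte ≤ B = 6; zero-pad to 6 bytes: K' = 3a 00 00 00 00 00.
K' ⊕ ipad = 0c 36 36 36 36 36.  K' ⊕ opad = 66 5c 5c 5c 5c 5c.
Inner input = (K'⊕ipad) ∥ m = 0c 36 36 36 36 36 ∥ 7c a7.
Inner hash: even-index sum = 244 mod 256 = 244; odd-index sum = 329 mod 256 = 73 → f4 49.
Outer input = (K'⊕opad) ∥ inner = 66 5c 5c 5c 5c 5c ∥ f4 49.
Outer hash (tag): even-index sum = 530 mod 256 = 18; odd-index sum = 349 mod 256 = 93 → 12 5d.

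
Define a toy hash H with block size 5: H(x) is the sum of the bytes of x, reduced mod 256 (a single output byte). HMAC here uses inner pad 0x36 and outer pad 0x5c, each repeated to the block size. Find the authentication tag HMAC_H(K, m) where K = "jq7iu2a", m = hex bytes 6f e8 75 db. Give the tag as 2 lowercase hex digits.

83

Key "jq7iu2a" = 6a 71 37 69 75 32 61 is 7 bytes > B = 5, so hash it first: H(key) = 83, then zero-pad to 5 bytes: K' = 83 00 00 00 00.
K' ⊕ ipad = b5 36 36 36 36.  K' ⊕ opad = df 5c 5c 5c 5c.
Inner input = (K'⊕ipad) ∥ m = b5 36 36 36 36 ∥ 6f e8 75 db.
Inner hash: sum = 181+54+54+54+54+111+232+117+219 = 1076; mod 256 = 52 → 34.
Outer input = (K'⊕opad) ∥ inner = df 5c 5c 5c 5c ∥ 34.
Outer hash (tag): sum = 223+92+92+92+92+52 = 643; mod 256 = 131 → 83.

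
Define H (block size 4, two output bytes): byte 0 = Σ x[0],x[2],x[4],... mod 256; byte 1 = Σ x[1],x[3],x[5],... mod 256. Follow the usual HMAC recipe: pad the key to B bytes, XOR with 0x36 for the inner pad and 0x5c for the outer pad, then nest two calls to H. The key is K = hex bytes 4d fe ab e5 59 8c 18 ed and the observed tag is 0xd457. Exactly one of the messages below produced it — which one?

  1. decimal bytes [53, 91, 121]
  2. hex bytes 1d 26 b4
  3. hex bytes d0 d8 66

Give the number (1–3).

Key hex bytes 4d fe ab e5 59 8c 18 ed is 8 bytes > B = 4, so hash it first: H(key) = 69 5c, then zero-pad to 4 bytes: K' = 69 5c 00 00.
K' ⊕ ipad = 5f 6a 36 36; K' ⊕ opad = 35 00 5c 5c.
m1: inner = H(5f 6a 36 36 35 5b 79) = 43 fb; tag = H(35 00 5c 5c 43 fb) = d457 ← matches
m2: inner = H(5f 6a 36 36 1d 26 b4) = 66 c6; tag = H(35 00 5c 5c 66 c6) = f722
m3: inner = H(5f 6a 36 36 d0 d8 66) = cb 78; tag = H(35 00 5c 5c cb 78) = 5cd4

1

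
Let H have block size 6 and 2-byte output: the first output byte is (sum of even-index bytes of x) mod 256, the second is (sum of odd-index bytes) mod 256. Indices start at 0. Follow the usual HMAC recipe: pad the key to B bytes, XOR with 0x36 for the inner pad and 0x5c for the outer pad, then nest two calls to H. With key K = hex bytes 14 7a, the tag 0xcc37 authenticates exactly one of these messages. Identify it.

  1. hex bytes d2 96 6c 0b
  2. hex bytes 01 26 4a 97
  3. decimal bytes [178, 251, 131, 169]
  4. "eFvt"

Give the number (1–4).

1

Key hex bytes 14 7a is 2 bytes ≤ B = 6; zero-pad to 6 bytes: K' = 14 7a 00 00 00 00.
K' ⊕ ipad = 22 4c 36 36 36 36; K' ⊕ opad = 48 26 5c 5c 5c 5c.
m1: inner = H(22 4c 36 36 36 36 d2 96 6c 0b) = cc 59; tag = H(48 26 5c 5c 5c 5c cc 59) = cc37 ← matches
m2: inner = H(22 4c 36 36 36 36 01 26 4a 97) = d9 75; tag = H(48 26 5c 5c 5c 5c d9 75) = d953
m3: inner = H(22 4c 36 36 36 36 b2 fb 83 a9) = c3 5c; tag = H(48 26 5c 5c 5c 5c c3 5c) = c33a
m4: inner = H(22 4c 36 36 36 36 65 46 76 74) = 69 72; tag = H(48 26 5c 5c 5c 5c 69 72) = 6950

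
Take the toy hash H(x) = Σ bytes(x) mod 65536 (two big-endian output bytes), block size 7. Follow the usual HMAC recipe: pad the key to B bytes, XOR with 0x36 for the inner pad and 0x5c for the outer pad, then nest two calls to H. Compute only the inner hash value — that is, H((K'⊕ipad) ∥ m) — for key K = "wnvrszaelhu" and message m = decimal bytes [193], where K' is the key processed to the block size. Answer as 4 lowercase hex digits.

0300

Key "wnvrszaelhu" = 77 6e 76 72 73 7a 61 65 6c 68 75 is 11 bytes > B = 7, so hash it first: H(key) = 04 c9, then zero-pad to 7 bytes: K' = 04 c9 00 00 00 00 00.
K' ⊕ ipad = 32 ff 36 36 36 36 36.
Inner input = 32 ff 36 36 36 36 36 ∥ c1.
Inner hash: sum = 50+255+54+54+54+54+54+193 = 768 → 03 00.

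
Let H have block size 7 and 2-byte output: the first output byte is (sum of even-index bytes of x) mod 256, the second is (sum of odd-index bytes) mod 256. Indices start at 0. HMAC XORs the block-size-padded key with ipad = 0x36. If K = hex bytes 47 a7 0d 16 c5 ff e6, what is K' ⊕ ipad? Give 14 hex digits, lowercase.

71913b20f3c9d0

Key hex bytes 47 a7 0d 16 c5 ff e6 is exactly B = 7 bytes: K' = 47 a7 0d 16 c5 ff e6.
XOR each byte with 0x36: 47⊕36=71, a7⊕36=91, 0d⊕36=3b, 16⊕36=20, c5⊕36=f3, ff⊕36=c9, e6⊕36=d0.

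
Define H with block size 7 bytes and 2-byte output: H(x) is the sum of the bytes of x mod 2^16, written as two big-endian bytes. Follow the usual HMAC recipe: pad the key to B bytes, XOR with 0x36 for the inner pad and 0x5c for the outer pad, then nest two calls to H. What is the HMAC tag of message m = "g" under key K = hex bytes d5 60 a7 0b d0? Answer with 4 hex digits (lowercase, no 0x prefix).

041e

Key hex bytes d5 60 a7 0b d0 is 5 bytes ≤ B = 7; zero-pad to 7 bytes: K' = d5 60 a7 0b d0 00 00.
K' ⊕ ipad = e3 56 91 3d e6 36 36.  K' ⊕ opad = 89 3c fb 57 8c 5c 5c.
Inner input = (K'⊕ipad) ∥ m = e3 56 91 3d e6 36 36 ∥ 67.
Inner hash: sum = 227+86+145+61+230+54+54+103 = 960 → 03 c0.
Outer input = (K'⊕opad) ∥ inner = 89 3c fb 57 8c 5c 5c ∥ 03 c0.
Outer hash (tag): sum = 137+60+251+87+140+92+92+3+192 = 1054 → 04 1e.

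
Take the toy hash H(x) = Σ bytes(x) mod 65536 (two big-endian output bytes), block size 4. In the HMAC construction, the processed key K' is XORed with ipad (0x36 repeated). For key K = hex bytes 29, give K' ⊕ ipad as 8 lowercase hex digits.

Key hex bytes 29 is 1 byte ≤ B = 4; zero-pad to 4 bytes: K' = 29 00 00 00.
XOR each byte with 0x36: 29⊕36=1f, 00⊕36=36, 00⊕36=36, 00⊕36=36.

1f363636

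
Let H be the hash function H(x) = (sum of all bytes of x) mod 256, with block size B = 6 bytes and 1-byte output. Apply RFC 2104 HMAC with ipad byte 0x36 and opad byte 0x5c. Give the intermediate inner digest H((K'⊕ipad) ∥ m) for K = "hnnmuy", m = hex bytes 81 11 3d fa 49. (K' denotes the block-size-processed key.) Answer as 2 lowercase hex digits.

Key "hnnmuy" = 68 6e 6e 6d 75 79 is exactly B = 6 bytes: K' = 68 6e 6e 6d 75 79.
K' ⊕ ipad = 5e 58 58 5b 43 4f.
Inner input = 5e 58 58 5b 43 4f ∥ 81 11 3d fa 49.
Inner hash: sum = 94+88+88+91+67+79+129+17+61+250+73 = 1037; mod 256 = 13 → 0d.

0d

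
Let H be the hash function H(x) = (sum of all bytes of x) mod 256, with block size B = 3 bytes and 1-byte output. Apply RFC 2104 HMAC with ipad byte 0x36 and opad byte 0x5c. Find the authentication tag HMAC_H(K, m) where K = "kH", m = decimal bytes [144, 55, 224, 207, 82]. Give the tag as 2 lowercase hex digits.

Key "kH" = 6b 48 is 2 bytes ≤ B = 3; zero-pad to 3 bytes: K' = 6b 48 00.
K' ⊕ ipad = 5d 7e 36.  K' ⊕ opad = 37 14 5c.
Inner input = (K'⊕ipad) ∥ m = 5d 7e 36 ∥ 90 37 e0 cf 52.
Inner hash: sum = 93+126+54+144+55+224+207+82 = 985; mod 256 = 217 → d9.
Outer input = (K'⊕opad) ∥ inner = 37 14 5c ∥ d9.
Outer hash (tag): sum = 55+20+92+217 = 384; mod 256 = 128 → 80.

80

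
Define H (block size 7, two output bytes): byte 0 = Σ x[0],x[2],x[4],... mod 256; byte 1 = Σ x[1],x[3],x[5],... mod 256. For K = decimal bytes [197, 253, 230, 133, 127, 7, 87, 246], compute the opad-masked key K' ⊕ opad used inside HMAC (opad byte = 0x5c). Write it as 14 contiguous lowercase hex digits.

Key decimal bytes [197, 253, 230, 133, 127, 7, 87, 246] = c5 fd e6 85 7f 07 57 f6 is 8 bytes > B = 7, so hash it first: H(key) = 81 7f, then zero-pad to 7 bytes: K' = 81 7f 00 00 00 00 00.
XOR each byte with 0x5c: 81⊕5c=dd, 7f⊕5c=23, 00⊕5c=5c, 00⊕5c=5c, 00⊕5c=5c, 00⊕5c=5c, 00⊕5c=5c.

dd235c5c5c5c5c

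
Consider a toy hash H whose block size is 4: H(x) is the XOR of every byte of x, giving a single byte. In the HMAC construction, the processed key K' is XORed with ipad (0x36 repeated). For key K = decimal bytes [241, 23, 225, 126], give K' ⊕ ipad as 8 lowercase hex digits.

Key decimal bytes [241, 23, 225, 126] = f1 17 e1 7e is exactly B = 4 bytes: K' = f1 17 e1 7e.
XOR each byte with 0x36: f1⊕36=c7, 17⊕36=21, e1⊕36=d7, 7e⊕36=48.

c721d748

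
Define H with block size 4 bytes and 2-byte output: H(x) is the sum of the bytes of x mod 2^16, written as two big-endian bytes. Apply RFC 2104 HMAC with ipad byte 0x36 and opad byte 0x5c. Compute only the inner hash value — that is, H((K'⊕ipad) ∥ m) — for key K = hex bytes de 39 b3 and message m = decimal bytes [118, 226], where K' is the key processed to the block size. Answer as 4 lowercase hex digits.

030a

Key hex bytes de 39 b3 is 3 bytes ≤ B = 4; zero-pad to 4 bytes: K' = de 39 b3 00.
K' ⊕ ipad = e8 0f 85 36.
Inner input = e8 0f 85 36 ∥ 76 e2.
Inner hash: sum = 232+15+133+54+118+226 = 778 → 03 0a.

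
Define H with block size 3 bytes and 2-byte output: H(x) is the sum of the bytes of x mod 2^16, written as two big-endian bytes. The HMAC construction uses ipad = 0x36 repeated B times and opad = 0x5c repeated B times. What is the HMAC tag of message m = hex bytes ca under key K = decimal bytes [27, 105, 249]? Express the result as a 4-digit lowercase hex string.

0148

Key decimal bytes [27, 105, 249] = 1b 69 f9 is exactly B = 3 bytes: K' = 1b 69 f9.
K' ⊕ ipad = 2d 5f cf.  K' ⊕ opad = 47 35 a5.
Inner input = (K'⊕ipad) ∥ m = 2d 5f cf ∥ ca.
Inner hash: sum = 45+95+207+202 = 549 → 02 25.
Outer input = (K'⊕opad) ∥ inner = 47 35 a5 ∥ 02 25.
Outer hash (tag): sum = 71+53+165+2+37 = 328 → 01 48.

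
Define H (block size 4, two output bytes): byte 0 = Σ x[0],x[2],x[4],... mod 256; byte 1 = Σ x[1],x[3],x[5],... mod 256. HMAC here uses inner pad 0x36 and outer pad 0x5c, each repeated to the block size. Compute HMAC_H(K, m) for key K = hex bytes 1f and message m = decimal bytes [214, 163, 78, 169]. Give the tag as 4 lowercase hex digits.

Key hex bytes 1f is 1 byte ≤ B = 4; zero-pad to 4 bytes: K' = 1f 00 00 00.
K' ⊕ ipad = 29 36 36 36.  K' ⊕ opad = 43 5c 5c 5c.
Inner input = (K'⊕ipad) ∥ m = 29 36 36 36 ∥ d6 a3 4e a9.
Inner hash: even-index sum = 387 mod 256 = 131; odd-index sum = 440 mod 256 = 184 → 83 b8.
Outer input = (K'⊕opad) ∥ inner = 43 5c 5c 5c ∥ 83 b8.
Outer hash (tag): even-index sum = 290 mod 256 = 34; odd-index sum = 368 mod 256 = 112 → 22 70.

2270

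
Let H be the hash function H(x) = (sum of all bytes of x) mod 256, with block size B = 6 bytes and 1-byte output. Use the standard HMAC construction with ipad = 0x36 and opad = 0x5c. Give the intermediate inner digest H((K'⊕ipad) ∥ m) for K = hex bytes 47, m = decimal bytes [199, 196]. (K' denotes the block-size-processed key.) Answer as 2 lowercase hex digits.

0a

Key hex bytes 47 is 1 byte ≤ B = 6; zero-pad to 6 bytes: K' = 47 00 00 00 00 00.
K' ⊕ ipad = 71 36 36 36 36 36.
Inner input = 71 36 36 36 36 36 ∥ c7 c4.
Inner hash: sum = 113+54+54+54+54+54+199+196 = 778; mod 256 = 10 → 0a.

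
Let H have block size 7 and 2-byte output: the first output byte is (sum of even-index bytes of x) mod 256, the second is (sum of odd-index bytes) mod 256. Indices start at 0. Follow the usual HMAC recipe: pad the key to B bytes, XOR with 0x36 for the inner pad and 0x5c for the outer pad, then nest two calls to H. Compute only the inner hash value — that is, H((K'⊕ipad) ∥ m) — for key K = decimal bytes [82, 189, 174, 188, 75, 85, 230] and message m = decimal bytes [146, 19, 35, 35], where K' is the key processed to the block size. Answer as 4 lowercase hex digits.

Key decimal bytes [82, 189, 174, 188, 75, 85, 230] = 52 bd ae bc 4b 55 e6 is exactly B = 7 bytes: K' = 52 bd ae bc 4b 55 e6.
K' ⊕ ipad = 64 8b 98 8a 7d 63 d0.
Inner input = 64 8b 98 8a 7d 63 d0 ∥ 92 13 23 23.
Inner hash: even-index sum = 639 mod 256 = 127; odd-index sum = 557 mod 256 = 45 → 7f 2d.

7f2d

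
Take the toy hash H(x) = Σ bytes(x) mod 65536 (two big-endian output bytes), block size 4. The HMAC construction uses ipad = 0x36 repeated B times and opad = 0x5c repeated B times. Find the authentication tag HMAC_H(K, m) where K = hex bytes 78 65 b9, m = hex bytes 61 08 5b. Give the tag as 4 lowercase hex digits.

01ca

Key hex bytes 78 65 b9 is 3 bytes ≤ B = 4; zero-pad to 4 bytes: K' = 78 65 b9 00.
K' ⊕ ipad = 4e 53 8f 36.  K' ⊕ opad = 24 39 e5 5c.
Inner input = (K'⊕ipad) ∥ m = 4e 53 8f 36 ∥ 61 08 5b.
Inner hash: sum = 78+83+143+54+97+8+91 = 554 → 02 2a.
Outer input = (K'⊕opad) ∥ inner = 24 39 e5 5c ∥ 02 2a.
Outer hash (tag): sum = 36+57+229+92+2+42 = 458 → 01 ca.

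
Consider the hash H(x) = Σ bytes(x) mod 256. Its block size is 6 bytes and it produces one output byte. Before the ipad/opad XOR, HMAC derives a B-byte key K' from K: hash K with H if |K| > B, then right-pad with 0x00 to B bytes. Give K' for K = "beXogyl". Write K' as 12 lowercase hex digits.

|K| = 7 > B = 6, so first hash the key.
H(K): sum = 98+101+88+111+103+121+108 = 730; mod 256 = 218 → da.
Zero-pad H(K) = da to 6 bytes: K' = da 00 00 00 00 00.

da0000000000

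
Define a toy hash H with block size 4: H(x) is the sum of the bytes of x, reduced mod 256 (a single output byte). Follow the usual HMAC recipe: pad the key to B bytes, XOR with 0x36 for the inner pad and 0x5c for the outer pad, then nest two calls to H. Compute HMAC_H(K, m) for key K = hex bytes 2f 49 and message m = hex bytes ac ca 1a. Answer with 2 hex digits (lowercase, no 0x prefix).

d4

Key hex bytes 2f 49 is 2 bytes ≤ B = 4; zero-pad to 4 bytes: K' = 2f 49 00 00.
K' ⊕ ipad = 19 7f 36 36.  K' ⊕ opad = 73 15 5c 5c.
Inner input = (K'⊕ipad) ∥ m = 19 7f 36 36 ∥ ac ca 1a.
Inner hash: sum = 25+127+54+54+172+202+26 = 660; mod 256 = 148 → 94.
Outer input = (K'⊕opad) ∥ inner = 73 15 5c 5c ∥ 94.
Outer hash (tag): sum = 115+21+92+92+148 = 468; mod 256 = 212 → d4.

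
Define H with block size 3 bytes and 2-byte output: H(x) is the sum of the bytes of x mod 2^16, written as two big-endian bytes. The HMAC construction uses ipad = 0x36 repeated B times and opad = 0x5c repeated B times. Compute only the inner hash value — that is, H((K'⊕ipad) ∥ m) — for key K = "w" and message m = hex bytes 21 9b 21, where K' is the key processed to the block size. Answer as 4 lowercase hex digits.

018a

Key "w" = 77 is 1 byte ≤ B = 3; zero-pad to 3 bytes: K' = 77 00 00.
K' ⊕ ipad = 41 36 36.
Inner input = 41 36 36 ∥ 21 9b 21.
Inner hash: sum = 65+54+54+33+155+33 = 394 → 01 8a.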